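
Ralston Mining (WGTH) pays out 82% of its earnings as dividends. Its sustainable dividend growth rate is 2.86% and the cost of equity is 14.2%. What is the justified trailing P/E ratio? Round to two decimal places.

Justified trailing P/E = b(1+g)/(r−g) = 0.82×(1+0.0286)/(0.142−0.0286) = 7.4378

7.44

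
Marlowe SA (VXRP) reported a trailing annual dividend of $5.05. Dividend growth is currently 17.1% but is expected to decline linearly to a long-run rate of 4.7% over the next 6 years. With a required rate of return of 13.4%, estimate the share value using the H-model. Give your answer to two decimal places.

$82.37

H-model: P₀ = D₀[(1+g_L) + H(g_S−g_L)]/(r−g_L), with H = 6/2 = 3.
P₀ = 5.05 × [(1+0.047) + 3×(0.171−0.047)] / (0.134−0.047)
   = 5.05 × 1.4190 / 0.087 = 82.3672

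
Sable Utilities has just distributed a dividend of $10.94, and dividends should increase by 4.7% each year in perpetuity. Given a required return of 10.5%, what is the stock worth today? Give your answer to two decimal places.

$197.49

Gordon growth model: P₀ = D₁/(r − g). D₁ = 10.94 × (1 + 0.047) = 11.4542.
P₀ = 11.4542 / (0.105 − 0.047) = 11.4542 / 0.058 = 197.4859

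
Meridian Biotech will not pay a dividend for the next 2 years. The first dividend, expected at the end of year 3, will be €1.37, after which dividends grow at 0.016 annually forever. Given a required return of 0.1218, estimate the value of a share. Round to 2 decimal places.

Deferred-dividend DDM. At t=2 the remaining stream is a growing perpetuity with first payment D_3 = 1.37.
V_2 = D_3/(r−g) = 1.37/(0.1218−0.016) = 12.9490
P₀ = V_2/(1+r)^2 = 12.9490/(1+0.1218)^2 = 10.2897

€10.29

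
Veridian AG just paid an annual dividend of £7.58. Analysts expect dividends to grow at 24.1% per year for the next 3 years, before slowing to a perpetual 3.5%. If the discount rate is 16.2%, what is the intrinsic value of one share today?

Two-stage DDM. Project D₁…D_3 at 0.241, terminal growth 0.035, discount at r = 0.162.
D_1 = 9.4068
D_2 = 11.6738
D_3 = 14.4872
Terminal value at t=3: TV = D_4/(r−g) = 14.9943/(0.162−0.035) = 118.0650
P₀ = 9.4068/(1+0.162)^1 + 11.6738/(1+0.162)^2 + 14.4872/(1+0.162)^3 + 118.0650/(1+0.162)^3 = 101.2239

£101.22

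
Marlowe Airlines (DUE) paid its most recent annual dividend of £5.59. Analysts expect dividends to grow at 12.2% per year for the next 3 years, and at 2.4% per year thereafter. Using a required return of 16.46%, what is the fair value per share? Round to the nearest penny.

Two-stage DDM. Project D₁…D_3 at 0.122, terminal growth 0.024, discount at r = 0.1646.
D_1 = 6.2720
D_2 = 7.0372
D_3 = 7.8957
Terminal value at t=3: TV = D_4/(r−g) = 8.0852/(0.1646−0.024) = 57.5049
P₀ = 6.2720/(1+0.1646)^1 + 7.0372/(1+0.1646)^2 + 7.8957/(1+0.1646)^3 + 57.5049/(1+0.1646)^3 = 51.9789

£51.98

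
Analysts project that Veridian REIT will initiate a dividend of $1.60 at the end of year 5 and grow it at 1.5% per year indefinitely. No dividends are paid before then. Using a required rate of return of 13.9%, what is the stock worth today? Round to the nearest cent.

$7.67

Deferred-dividend DDM. At t=4 the remaining stream is a growing perpetuity with first payment D_5 = 1.60.
V_4 = D_5/(r−g) = 1.60/(0.139−0.015) = 12.9032
P₀ = V_4/(1+r)^4 = 12.9032/(1+0.139)^4 = 7.6666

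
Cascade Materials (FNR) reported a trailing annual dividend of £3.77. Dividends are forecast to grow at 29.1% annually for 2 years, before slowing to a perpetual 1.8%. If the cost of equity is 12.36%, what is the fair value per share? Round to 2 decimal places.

£57.29

Two-stage DDM. Project D₁…D_2 at 0.291, terminal growth 0.018, discount at r = 0.1236.
D_1 = 4.8671
D_2 = 6.2834
Terminal value at t=2: TV = D_3/(r−g) = 6.3965/(0.1236−0.018) = 60.5728
P₀ = 4.8671/(1+0.1236)^1 + 6.2834/(1+0.1236)^2 + 60.5728/(1+0.1236)^2 = 57.2880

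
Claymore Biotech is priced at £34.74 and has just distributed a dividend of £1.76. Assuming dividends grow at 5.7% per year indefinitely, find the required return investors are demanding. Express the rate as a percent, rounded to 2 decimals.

Rearranging the constant-growth DDM: r = D₁/P₀ + g.
D₁ = 1.76 × (1 + 0.057) = 1.8603.
r = 1.8603 / 34.74 + 0.057 = 0.05355 + 0.057 = 0.11055

11.05%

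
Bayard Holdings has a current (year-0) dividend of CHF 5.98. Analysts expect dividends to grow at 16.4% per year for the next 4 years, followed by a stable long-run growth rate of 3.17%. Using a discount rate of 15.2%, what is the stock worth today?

Two-stage DDM. Project D₁…D_4 at 0.164, terminal growth 0.0317, discount at r = 0.152.
D_1 = 6.9607
D_2 = 8.1023
D_3 = 9.4311
D_4 = 10.9777
Terminal value at t=4: TV = D_5/(r−g) = 11.3257/(0.152−0.0317) = 94.1458
P₀ = 6.9607/(1+0.152)^1 + 8.1023/(1+0.152)^2 + 9.4311/(1+0.152)^3 + 10.9777/(1+0.152)^4 + 94.1458/(1+0.152)^4 = 78.0048

CHF 78.00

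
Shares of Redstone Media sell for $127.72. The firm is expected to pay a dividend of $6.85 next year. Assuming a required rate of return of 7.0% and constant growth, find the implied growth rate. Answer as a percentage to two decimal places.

From P₀ = D₁/(r − g), the implied growth is g = r − D₁/P₀.
g = 0.07 − 6.85/127.72 = 0.07 − 0.05363 = 0.01637

1.64%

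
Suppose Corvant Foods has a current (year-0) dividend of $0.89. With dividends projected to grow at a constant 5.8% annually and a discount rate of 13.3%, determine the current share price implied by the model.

Gordon growth model: P₀ = D₁/(r − g). D₁ = 0.89 × (1 + 0.058) = 0.9416.
P₀ = 0.9416 / (0.133 − 0.058) = 0.9416 / 0.075 = 12.5549

$12.55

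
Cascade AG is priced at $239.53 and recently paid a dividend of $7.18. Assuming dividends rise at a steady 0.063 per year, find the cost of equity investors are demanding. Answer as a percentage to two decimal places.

Rearranging the constant-growth DDM: r = D₁/P₀ + g.
D₁ = 7.18 × (1 + 0.063) = 7.6323.
r = 7.6323 / 239.53 + 0.063 = 0.03186 + 0.063 = 0.09486

9.49%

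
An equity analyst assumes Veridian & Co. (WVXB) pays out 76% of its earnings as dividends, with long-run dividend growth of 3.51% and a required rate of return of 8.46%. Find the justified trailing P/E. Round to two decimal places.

15.89

Justified trailing P/E = b(1+g)/(r−g) = 0.76×(1+0.0351)/(0.0846−0.0351) = 15.8924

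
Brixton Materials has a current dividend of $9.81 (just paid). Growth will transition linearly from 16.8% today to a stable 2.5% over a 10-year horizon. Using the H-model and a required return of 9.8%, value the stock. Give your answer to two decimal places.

H-model: P₀ = D₀[(1+g_L) + H(g_S−g_L)]/(r−g_L), with H = 10/2 = 5.
P₀ = 9.81 × [(1+0.025) + 5×(0.168−0.025)] / (0.098−0.025)
   = 9.81 × 1.7400 / 0.073 = 233.8274

$233.83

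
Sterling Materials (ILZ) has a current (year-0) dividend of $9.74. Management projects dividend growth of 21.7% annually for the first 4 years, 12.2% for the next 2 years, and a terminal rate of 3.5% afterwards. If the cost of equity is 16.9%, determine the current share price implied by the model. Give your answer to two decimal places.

Three-stage DDM. Project D₁…D_6; terminal Gordon value at t=6 with g = 0.035; discount at r = 0.169.
D_1 = 11.8536
D_2 = 14.4258
D_3 = 17.5562
D_4 = 21.3659
D_5 = 23.9725
D_6 = 26.8972
TV_6 = 27.8386/(0.169−0.035) = 207.7507
P₀ = Σ Dₜ/(1+r)ᵗ + TV_6/(1+r)^6 = 146.0532

$146.05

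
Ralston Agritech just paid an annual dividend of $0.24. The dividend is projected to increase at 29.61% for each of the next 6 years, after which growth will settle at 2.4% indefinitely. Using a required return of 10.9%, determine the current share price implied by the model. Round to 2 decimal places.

$9.94

Two-stage DDM. Project D₁…D_6 at 0.2961, terminal growth 0.024, discount at r = 0.109.
D_1 = 0.3111
D_2 = 0.4032
D_3 = 0.5225
D_4 = 0.6773
D_5 = 0.8778
D_6 = 1.1377
Terminal value at t=6: TV = D_7/(r−g) = 1.1650/(0.109−0.024) = 13.7064
P₀ = 0.3111/(1+0.109)^1 + 0.4032/(1+0.109)^2 + 0.5225/(1+0.109)^3 + 0.6773/(1+0.109)^4 + 0.8778/(1+0.109)^5 + 1.1377/(1+0.109)^6 + 13.7064/(1+0.109)^6 = 9.9418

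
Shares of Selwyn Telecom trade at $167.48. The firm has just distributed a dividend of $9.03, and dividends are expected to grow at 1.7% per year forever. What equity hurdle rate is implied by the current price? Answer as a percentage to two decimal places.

Rearranging the constant-growth DDM: r = D₁/P₀ + g.
D₁ = 9.03 × (1 + 0.017) = 9.1835.
r = 9.1835 / 167.48 + 0.017 = 0.05483 + 0.017 = 0.07183

7.18%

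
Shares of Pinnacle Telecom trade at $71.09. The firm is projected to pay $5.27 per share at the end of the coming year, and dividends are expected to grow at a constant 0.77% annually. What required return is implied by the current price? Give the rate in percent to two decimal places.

Rearranging the constant-growth DDM: r = D₁/P₀ + g.
r = 5.2700 / 71.09 + 0.0077 = 0.07413 + 0.0077 = 0.08183

8.18%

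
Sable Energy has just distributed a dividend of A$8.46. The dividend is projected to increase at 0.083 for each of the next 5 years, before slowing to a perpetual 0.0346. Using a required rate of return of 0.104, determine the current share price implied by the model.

A$154.52

Two-stage DDM. Project D₁…D_5 at 0.083, terminal growth 0.0346, discount at r = 0.104.
D_1 = 9.1622
D_2 = 9.9226
D_3 = 10.7462
D_4 = 11.6382
D_5 = 12.6041
Terminal value at t=5: TV = D_6/(r−g) = 13.0402/(0.104−0.0346) = 187.8995
P₀ = 9.1622/(1+0.104)^1 + 9.9226/(1+0.104)^2 + 10.7462/(1+0.104)^3 + 11.6382/(1+0.104)^4 + 12.6041/(1+0.104)^5 + 187.8995/(1+0.104)^5 = 154.5190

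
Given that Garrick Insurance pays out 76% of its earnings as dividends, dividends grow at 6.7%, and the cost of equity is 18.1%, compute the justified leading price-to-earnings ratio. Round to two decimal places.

Justified leading P/E = b/(r−g) = 0.76/(0.181−0.067) = 6.6667

6.67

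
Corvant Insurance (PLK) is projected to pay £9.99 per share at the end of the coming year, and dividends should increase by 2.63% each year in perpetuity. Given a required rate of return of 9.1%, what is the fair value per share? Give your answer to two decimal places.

£154.40

Gordon growth model: P₀ = D₁/(r − g), with D₁ = 9.99 given directly.
P₀ = 9.9900 / (0.091 − 0.0263) = 9.9900 / 0.0647 = 154.4049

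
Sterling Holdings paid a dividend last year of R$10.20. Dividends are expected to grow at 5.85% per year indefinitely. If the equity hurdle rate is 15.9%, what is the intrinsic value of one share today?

Gordon growth model: P₀ = D₁/(r − g). D₁ = 10.20 × (1 + 0.0585) = 10.7967.
P₀ = 10.7967 / (0.159 − 0.0585) = 10.7967 / 0.1005 = 107.4299

R$107.43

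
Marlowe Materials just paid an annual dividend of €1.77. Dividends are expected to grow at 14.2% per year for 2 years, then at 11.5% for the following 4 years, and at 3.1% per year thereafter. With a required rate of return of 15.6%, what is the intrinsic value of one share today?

Three-stage DDM. Project D₁…D_6; terminal Gordon value at t=6 with g = 0.031; discount at r = 0.156.
D_1 = 2.0213
D_2 = 2.3084
D_3 = 2.5738
D_4 = 2.8698
D_5 = 3.1999
D_6 = 3.5678
TV_6 = 3.6784/(0.156−0.031) = 29.4275
P₀ = Σ Dₜ/(1+r)ᵗ + TV_6/(1+r)^6 = 22.1254

€22.13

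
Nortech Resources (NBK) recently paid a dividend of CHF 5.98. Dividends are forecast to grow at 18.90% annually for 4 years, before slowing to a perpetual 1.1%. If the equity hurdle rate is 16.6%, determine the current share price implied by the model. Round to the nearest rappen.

CHF 67.30

Two-stage DDM. Project D₁…D_4 at 0.189, terminal growth 0.011, discount at r = 0.166.
D_1 = 7.1102
D_2 = 8.4541
D_3 = 10.0519
D_4 = 11.9517
Terminal value at t=4: TV = D_5/(r−g) = 12.0831/(0.166−0.011) = 77.9557
P₀ = 7.1102/(1+0.166)^1 + 8.4541/(1+0.166)^2 + 10.0519/(1+0.166)^3 + 11.9517/(1+0.166)^4 + 77.9557/(1+0.166)^4 = 67.2980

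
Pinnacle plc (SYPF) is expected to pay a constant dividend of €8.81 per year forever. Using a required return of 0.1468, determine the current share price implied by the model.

Zero-growth DDM (perpetuity): P₀ = D/r = 8.81 / 0.1468 = 60.0136

€60.01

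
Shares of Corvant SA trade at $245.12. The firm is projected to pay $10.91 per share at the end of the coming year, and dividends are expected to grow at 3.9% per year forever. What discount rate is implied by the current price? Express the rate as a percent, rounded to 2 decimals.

8.35%

Rearranging the constant-growth DDM: r = D₁/P₀ + g.
r = 10.9100 / 245.12 + 0.039 = 0.04451 + 0.039 = 0.08351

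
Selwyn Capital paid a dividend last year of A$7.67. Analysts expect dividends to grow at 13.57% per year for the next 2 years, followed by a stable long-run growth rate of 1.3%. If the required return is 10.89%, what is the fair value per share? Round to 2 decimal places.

Two-stage DDM. Project D₁…D_2 at 0.1357, terminal growth 0.013, discount at r = 0.1089.
D_1 = 8.7108
D_2 = 9.8929
Terminal value at t=2: TV = D_3/(r−g) = 10.0215/(0.1089−0.013) = 104.4993
P₀ = 8.7108/(1+0.1089)^1 + 9.8929/(1+0.1089)^2 + 104.4993/(1+0.1089)^2 = 100.8829

A$100.88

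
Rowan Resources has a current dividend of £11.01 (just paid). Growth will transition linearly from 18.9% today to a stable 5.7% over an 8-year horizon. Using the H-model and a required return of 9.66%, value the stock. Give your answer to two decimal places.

H-model: P₀ = D₀[(1+g_L) + H(g_S−g_L)]/(r−g_L), with H = 8/2 = 4.
P₀ = 11.01 × [(1+0.057) + 4×(0.189−0.057)] / (0.0966−0.057)
   = 11.01 × 1.5850 / 0.0396 = 440.6780

£440.68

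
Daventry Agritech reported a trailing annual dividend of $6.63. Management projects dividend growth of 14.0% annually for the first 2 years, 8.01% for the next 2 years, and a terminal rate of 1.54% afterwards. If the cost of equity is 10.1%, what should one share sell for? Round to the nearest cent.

Three-stage DDM. Project D₁…D_4; terminal Gordon value at t=4 with g = 0.0154; discount at r = 0.101.
D_1 = 7.5582
D_2 = 8.6163
D_3 = 9.3065
D_4 = 10.0520
TV_4 = 10.2068/(0.101−0.0154) = 119.2380
P₀ = Σ Dₜ/(1+r)ᵗ + TV_4/(1+r)^4 = 108.9323

$108.93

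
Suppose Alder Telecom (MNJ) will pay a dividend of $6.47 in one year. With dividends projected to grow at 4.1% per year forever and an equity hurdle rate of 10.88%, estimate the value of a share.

$95.43

Gordon growth model: P₀ = D₁/(r − g), with D₁ = 6.47 given directly.
P₀ = 6.4700 / (0.1088 − 0.041) = 6.4700 / 0.0678 = 95.4277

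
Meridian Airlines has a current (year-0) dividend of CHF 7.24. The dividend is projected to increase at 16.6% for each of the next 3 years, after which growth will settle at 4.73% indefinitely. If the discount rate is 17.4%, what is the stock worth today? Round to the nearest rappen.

CHF 80.06

Two-stage DDM. Project D₁…D_3 at 0.166, terminal growth 0.0473, discount at r = 0.174.
D_1 = 8.4418
D_2 = 9.8432
D_3 = 11.4772
Terminal value at t=3: TV = D_4/(r−g) = 12.0200/(0.174−0.0473) = 94.8700
P₀ = 8.4418/(1+0.174)^1 + 9.8432/(1+0.174)^2 + 11.4772/(1+0.174)^3 + 94.8700/(1+0.174)^3 = 80.0559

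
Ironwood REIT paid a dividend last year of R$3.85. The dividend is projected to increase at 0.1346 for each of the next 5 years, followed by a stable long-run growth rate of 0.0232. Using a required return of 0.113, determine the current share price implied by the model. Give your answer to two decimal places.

Two-stage DDM. Project D₁…D_5 at 0.1346, terminal growth 0.0232, discount at r = 0.113.
D_1 = 4.3682
D_2 = 4.9562
D_3 = 5.6233
D_4 = 6.3802
D_5 = 7.2389
Terminal value at t=5: TV = D_6/(r−g) = 7.4069/(0.113−0.0232) = 82.4819
P₀ = 4.3682/(1+0.113)^1 + 4.9562/(1+0.113)^2 + 5.6233/(1+0.113)^3 + 6.3802/(1+0.113)^4 + 7.2389/(1+0.113)^5 + 82.4819/(1+0.113)^5 = 68.6930

R$68.69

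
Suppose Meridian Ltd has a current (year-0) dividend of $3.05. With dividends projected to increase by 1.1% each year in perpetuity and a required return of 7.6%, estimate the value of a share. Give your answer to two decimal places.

Gordon growth model: P₀ = D₁/(r − g). D₁ = 3.05 × (1 + 0.011) = 3.0835.
P₀ = 3.0835 / (0.076 − 0.011) = 3.0835 / 0.065 = 47.4392

$47.44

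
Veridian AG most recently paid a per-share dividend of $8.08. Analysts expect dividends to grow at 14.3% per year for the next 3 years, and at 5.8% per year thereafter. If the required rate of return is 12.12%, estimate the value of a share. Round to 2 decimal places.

Two-stage DDM. Project D₁…D_3 at 0.143, terminal growth 0.058, discount at r = 0.1212.
D_1 = 9.2354
D_2 = 10.5561
D_3 = 12.0656
Terminal value at t=3: TV = D_4/(r−g) = 12.7654/(0.1212−0.058) = 201.9848
P₀ = 9.2354/(1+0.1212)^1 + 10.5561/(1+0.1212)^2 + 12.0656/(1+0.1212)^3 + 201.9848/(1+0.1212)^3 = 168.5025

$168.50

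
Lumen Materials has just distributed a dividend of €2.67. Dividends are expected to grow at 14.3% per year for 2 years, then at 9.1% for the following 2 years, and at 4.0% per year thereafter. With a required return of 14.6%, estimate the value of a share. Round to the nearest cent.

Three-stage DDM. Project D₁…D_4; terminal Gordon value at t=4 with g = 0.04; discount at r = 0.146.
D_1 = 3.0518
D_2 = 3.4882
D_3 = 3.8056
D_4 = 4.1520
TV_4 = 4.3180/(0.146−0.04) = 40.7362
P₀ = Σ Dₜ/(1+r)ᵗ + TV_4/(1+r)^4 = 33.8728

€33.87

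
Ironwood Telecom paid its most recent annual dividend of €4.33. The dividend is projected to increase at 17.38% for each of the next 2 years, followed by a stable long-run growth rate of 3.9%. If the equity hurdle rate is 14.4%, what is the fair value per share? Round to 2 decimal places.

Two-stage DDM. Project D₁…D_2 at 0.1738, terminal growth 0.039, discount at r = 0.144.
D_1 = 5.0826
D_2 = 5.9659
Terminal value at t=2: TV = D_3/(r−g) = 6.1986/(0.144−0.039) = 59.0340
P₀ = 5.0826/(1+0.144)^1 + 5.9659/(1+0.144)^2 + 59.0340/(1+0.144)^2 = 54.1090

€54.11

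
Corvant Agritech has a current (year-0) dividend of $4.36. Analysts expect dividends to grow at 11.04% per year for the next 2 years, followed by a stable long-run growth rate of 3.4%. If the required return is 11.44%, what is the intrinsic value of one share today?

Two-stage DDM. Project D₁…D_2 at 0.1104, terminal growth 0.034, discount at r = 0.1144.
D_1 = 4.8413
D_2 = 5.3758
Terminal value at t=2: TV = D_3/(r−g) = 5.5586/(0.1144−0.034) = 69.1369
P₀ = 4.8413/(1+0.1144)^1 + 5.3758/(1+0.1144)^2 + 69.1369/(1+0.1144)^2 = 64.3439

$64.34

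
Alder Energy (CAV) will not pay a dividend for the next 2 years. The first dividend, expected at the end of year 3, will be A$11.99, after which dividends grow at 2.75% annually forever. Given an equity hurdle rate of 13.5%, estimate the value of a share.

Deferred-dividend DDM. At t=2 the remaining stream is a growing perpetuity with first payment D_3 = 11.99.
V_2 = D_3/(r−g) = 11.99/(0.135−0.0275) = 111.5349
P₀ = V_2/(1+r)^2 = 111.5349/(1+0.135)^2 = 86.5803

A$86.58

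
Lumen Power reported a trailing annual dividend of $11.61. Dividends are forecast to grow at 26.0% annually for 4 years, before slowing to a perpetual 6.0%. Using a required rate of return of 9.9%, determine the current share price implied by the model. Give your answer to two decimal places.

$611.34

Two-stage DDM. Project D₁…D_4 at 0.26, terminal growth 0.06, discount at r = 0.099.
D_1 = 14.6286
D_2 = 18.4320
D_3 = 23.2244
D_4 = 29.2627
Terminal value at t=4: TV = D_5/(r−g) = 31.0185/(0.099−0.06) = 795.3452
P₀ = 14.6286/(1+0.099)^1 + 18.4320/(1+0.099)^2 + 23.2244/(1+0.099)^3 + 29.2627/(1+0.099)^4 + 795.3452/(1+0.099)^4 = 611.3391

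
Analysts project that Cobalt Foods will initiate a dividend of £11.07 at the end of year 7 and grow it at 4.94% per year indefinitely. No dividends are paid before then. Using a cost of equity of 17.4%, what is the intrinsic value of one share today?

Deferred-dividend DDM. At t=6 the remaining stream is a growing perpetuity with first payment D_7 = 11.07.
V_6 = D_7/(r−g) = 11.07/(0.174−0.0494) = 88.8443
P₀ = V_6/(1+r)^6 = 88.8443/(1+0.174)^6 = 33.9329

£33.93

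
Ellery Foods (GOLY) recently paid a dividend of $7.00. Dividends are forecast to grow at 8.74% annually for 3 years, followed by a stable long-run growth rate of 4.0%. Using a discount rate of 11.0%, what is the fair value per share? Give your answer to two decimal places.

Two-stage DDM. Project D₁…D_3 at 0.0874, terminal growth 0.04, discount at r = 0.11.
D_1 = 7.6118
D_2 = 8.2771
D_3 = 9.0005
Terminal value at t=3: TV = D_4/(r−g) = 9.3605/(0.11−0.04) = 133.7215
P₀ = 7.6118/(1+0.11)^1 + 8.2771/(1+0.11)^2 + 9.0005/(1+0.11)^3 + 133.7215/(1+0.11)^3 = 117.9324

$117.93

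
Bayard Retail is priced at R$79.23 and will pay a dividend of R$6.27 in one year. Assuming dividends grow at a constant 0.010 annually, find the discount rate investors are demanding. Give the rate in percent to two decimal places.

8.91%

Rearranging the constant-growth DDM: r = D₁/P₀ + g.
r = 6.2700 / 79.23 + 0.01 = 0.07914 + 0.01 = 0.08914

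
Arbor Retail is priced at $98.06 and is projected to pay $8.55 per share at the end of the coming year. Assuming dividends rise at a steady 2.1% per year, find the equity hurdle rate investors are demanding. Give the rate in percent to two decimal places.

Rearranging the constant-growth DDM: r = D₁/P₀ + g.
r = 8.5500 / 98.06 + 0.021 = 0.08719 + 0.021 = 0.10819

10.82%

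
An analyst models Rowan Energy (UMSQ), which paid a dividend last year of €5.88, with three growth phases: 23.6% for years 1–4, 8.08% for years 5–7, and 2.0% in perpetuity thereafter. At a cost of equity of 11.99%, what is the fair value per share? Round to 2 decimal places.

€134.74

Three-stage DDM. Project D₁…D_7; terminal Gordon value at t=7 with g = 0.02; discount at r = 0.1199.
D_1 = 7.2677
D_2 = 8.9829
D_3 = 11.1028
D_4 = 13.7231
D_5 = 14.8319
D_6 = 16.0303
D_7 = 17.3256
TV_7 = 17.6721/(0.1199−0.02) = 176.8976
P₀ = Σ Dₜ/(1+r)ᵗ + TV_7/(1+r)^7 = 134.7384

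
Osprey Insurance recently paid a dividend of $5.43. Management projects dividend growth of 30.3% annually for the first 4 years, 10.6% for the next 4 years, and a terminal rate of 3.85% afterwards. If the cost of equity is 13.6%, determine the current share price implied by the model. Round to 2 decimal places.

$156.09

Three-stage DDM. Project D₁…D_8; terminal Gordon value at t=8 with g = 0.0385; discount at r = 0.136.
D_1 = 7.0753
D_2 = 9.2191
D_3 = 12.0125
D_4 = 15.6523
D_5 = 17.3114
D_6 = 19.1464
D_7 = 21.1759
D_8 = 23.4206
TV_8 = 24.3223/(0.136−0.0385) = 249.4594
P₀ = Σ Dₜ/(1+r)ᵗ + TV_8/(1+r)^8 = 156.0861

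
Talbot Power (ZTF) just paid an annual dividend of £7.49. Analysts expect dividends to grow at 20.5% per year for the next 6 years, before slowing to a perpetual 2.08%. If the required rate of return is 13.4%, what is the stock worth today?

£153.12

Two-stage DDM. Project D₁…D_6 at 0.205, terminal growth 0.0208, discount at r = 0.134.
D_1 = 9.0255
D_2 = 10.8757
D_3 = 13.1052
D_4 = 15.7917
D_5 = 19.0290
D_6 = 22.9300
Terminal value at t=6: TV = D_7/(r−g) = 23.4069/(0.134−0.0208) = 206.7751
P₀ = 9.0255/(1+0.134)^1 + 10.8757/(1+0.134)^2 + 13.1052/(1+0.134)^3 + 15.7917/(1+0.134)^4 + 19.0290/(1+0.134)^5 + 22.9300/(1+0.134)^6 + 206.7751/(1+0.134)^6 = 153.1168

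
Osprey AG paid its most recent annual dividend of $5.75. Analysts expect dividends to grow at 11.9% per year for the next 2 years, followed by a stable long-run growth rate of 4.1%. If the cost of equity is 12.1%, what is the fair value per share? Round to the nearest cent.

$86.02

Two-stage DDM. Project D₁…D_2 at 0.119, terminal growth 0.041, discount at r = 0.121.
D_1 = 6.4342
D_2 = 7.1999
Terminal value at t=2: TV = D_3/(r−g) = 7.4951/(0.121−0.041) = 93.6890
P₀ = 6.4342/(1+0.121)^1 + 7.1999/(1+0.121)^2 + 93.6890/(1+0.121)^2 = 86.0244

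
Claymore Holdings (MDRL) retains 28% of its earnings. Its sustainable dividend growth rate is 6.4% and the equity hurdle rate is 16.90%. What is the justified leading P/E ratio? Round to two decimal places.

6.86

Payout ratio b = 1 − 0.28 = 0.72.
Justified leading P/E = b/(r−g) = 0.72/(0.169−0.064) = 6.8571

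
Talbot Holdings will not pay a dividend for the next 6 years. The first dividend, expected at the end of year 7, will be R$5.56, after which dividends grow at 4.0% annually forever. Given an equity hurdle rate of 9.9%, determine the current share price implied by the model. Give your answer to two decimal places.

R$53.49

Deferred-dividend DDM. At t=6 the remaining stream is a growing perpetuity with first payment D_7 = 5.56.
V_6 = D_7/(r−g) = 5.56/(0.099−0.04) = 94.2373
P₀ = V_6/(1+r)^6 = 94.2373/(1+0.099)^6 = 53.4856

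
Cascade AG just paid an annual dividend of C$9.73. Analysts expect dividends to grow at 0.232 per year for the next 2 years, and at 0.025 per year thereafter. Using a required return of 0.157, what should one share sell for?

C$107.06

Two-stage DDM. Project D₁…D_2 at 0.232, terminal growth 0.025, discount at r = 0.157.
D_1 = 11.9874
D_2 = 14.7684
Terminal value at t=2: TV = D_3/(r−g) = 15.1376/(0.157−0.025) = 114.6791
P₀ = 11.9874/(1+0.157)^1 + 14.7684/(1+0.157)^2 + 114.6791/(1+0.157)^2 = 107.0608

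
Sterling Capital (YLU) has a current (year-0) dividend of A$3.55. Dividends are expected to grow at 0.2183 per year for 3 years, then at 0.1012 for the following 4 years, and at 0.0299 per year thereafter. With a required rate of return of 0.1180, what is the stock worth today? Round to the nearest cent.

A$80.92

Three-stage DDM. Project D₁…D_7; terminal Gordon value at t=7 with g = 0.0299; discount at r = 0.118.
D_1 = 4.3250
D_2 = 5.2691
D_3 = 6.4194
D_4 = 7.0690
D_5 = 7.7844
D_6 = 8.5721
D_7 = 9.4397
TV_7 = 9.7219/(0.118−0.0299) = 110.3507
P₀ = Σ Dₜ/(1+r)ᵗ + TV_7/(1+r)^7 = 80.9182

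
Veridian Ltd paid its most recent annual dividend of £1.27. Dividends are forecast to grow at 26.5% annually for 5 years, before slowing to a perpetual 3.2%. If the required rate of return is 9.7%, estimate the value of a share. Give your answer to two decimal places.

Two-stage DDM. Project D₁…D_5 at 0.265, terminal growth 0.032, discount at r = 0.097.
D_1 = 1.6066
D_2 = 2.0323
D_3 = 2.5708
D_4 = 3.2521
D_5 = 4.1139
Terminal value at t=5: TV = D_6/(r−g) = 4.2456/(0.097−0.032) = 65.3165
P₀ = 1.6066/(1+0.097)^1 + 2.0323/(1+0.097)^2 + 2.5708/(1+0.097)^3 + 3.2521/(1+0.097)^4 + 4.1139/(1+0.097)^5 + 65.3165/(1+0.097)^5 = 51.0498

£51.05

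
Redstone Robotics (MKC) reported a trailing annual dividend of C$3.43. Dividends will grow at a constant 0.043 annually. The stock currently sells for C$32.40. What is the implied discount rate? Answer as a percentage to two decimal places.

15.34%

Rearranging the constant-growth DDM: r = D₁/P₀ + g.
D₁ = 3.43 × (1 + 0.043) = 3.5775.
r = 3.5775 / 32.40 + 0.043 = 0.11042 + 0.043 = 0.15342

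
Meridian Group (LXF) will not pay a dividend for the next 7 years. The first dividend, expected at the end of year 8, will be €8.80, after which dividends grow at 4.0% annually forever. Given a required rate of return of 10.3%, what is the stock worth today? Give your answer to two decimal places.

Deferred-dividend DDM. At t=7 the remaining stream is a growing perpetuity with first payment D_8 = 8.80.
V_7 = D_8/(r−g) = 8.80/(0.103−0.04) = 139.6825
P₀ = V_7/(1+r)^7 = 139.6825/(1+0.103)^7 = 70.3256

€70.33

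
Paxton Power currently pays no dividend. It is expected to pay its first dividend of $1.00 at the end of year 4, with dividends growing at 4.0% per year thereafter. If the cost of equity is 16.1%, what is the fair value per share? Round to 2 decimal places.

$5.28

Deferred-dividend DDM. At t=3 the remaining stream is a growing perpetuity with first payment D_4 = 1.00.
V_3 = D_4/(r−g) = 1.00/(0.161−0.04) = 8.2645
P₀ = V_3/(1+r)^3 = 8.2645/(1+0.161)^3 = 5.2810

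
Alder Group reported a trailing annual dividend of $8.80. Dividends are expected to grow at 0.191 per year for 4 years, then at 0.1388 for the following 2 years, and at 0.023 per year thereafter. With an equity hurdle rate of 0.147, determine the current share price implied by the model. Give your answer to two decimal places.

$142.14

Three-stage DDM. Project D₁…D_6; terminal Gordon value at t=6 with g = 0.023; discount at r = 0.147.
D_1 = 10.4808
D_2 = 12.4826
D_3 = 14.8668
D_4 = 17.7064
D_5 = 20.1640
D_6 = 22.9628
TV_6 = 23.4909/(0.147−0.023) = 189.4430
P₀ = Σ Dₜ/(1+r)ᵗ + TV_6/(1+r)^6 = 142.1441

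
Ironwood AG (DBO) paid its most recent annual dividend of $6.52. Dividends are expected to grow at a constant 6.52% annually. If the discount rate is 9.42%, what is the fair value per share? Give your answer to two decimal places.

Gordon growth model: P₀ = D₁/(r − g). D₁ = 6.52 × (1 + 0.0652) = 6.9451.
P₀ = 6.9451 / (0.0942 − 0.0652) = 6.9451 / 0.029 = 239.4863

$239.49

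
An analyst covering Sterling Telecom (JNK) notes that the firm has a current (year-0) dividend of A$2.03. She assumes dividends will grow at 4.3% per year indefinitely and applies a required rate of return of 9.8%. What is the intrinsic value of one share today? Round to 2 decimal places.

A$38.50

Gordon growth model: P₀ = D₁/(r − g). D₁ = 2.03 × (1 + 0.043) = 2.1173.
P₀ = 2.1173 / (0.098 − 0.043) = 2.1173 / 0.055 = 38.4962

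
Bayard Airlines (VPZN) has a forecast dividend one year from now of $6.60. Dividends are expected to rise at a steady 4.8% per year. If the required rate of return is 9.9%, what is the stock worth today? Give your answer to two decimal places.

Gordon growth model: P₀ = D₁/(r − g), with D₁ = 6.60 given directly.
P₀ = 6.6000 / (0.099 − 0.048) = 6.6000 / 0.051 = 129.4118

$129.41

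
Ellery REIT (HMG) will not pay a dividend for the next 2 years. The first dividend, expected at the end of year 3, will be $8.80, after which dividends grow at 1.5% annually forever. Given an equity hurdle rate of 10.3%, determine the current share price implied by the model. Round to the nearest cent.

Deferred-dividend DDM. At t=2 the remaining stream is a growing perpetuity with first payment D_3 = 8.80.
V_2 = D_3/(r−g) = 8.80/(0.103−0.015) = 100.0000
P₀ = V_2/(1+r)^2 = 100.0000/(1+0.103)^2 = 82.1957

$82.20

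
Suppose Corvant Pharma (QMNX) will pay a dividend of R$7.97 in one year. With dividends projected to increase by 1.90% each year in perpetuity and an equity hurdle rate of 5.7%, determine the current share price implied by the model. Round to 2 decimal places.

Gordon growth model: P₀ = D₁/(r − g), with D₁ = 7.97 given directly.
P₀ = 7.9700 / (0.057 − 0.019) = 7.9700 / 0.038 = 209.7368

R$209.74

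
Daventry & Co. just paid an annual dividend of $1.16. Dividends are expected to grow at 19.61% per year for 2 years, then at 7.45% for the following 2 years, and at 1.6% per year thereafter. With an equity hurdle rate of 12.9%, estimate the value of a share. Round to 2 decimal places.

$15.55

Three-stage DDM. Project D₁…D_4; terminal Gordon value at t=4 with g = 0.016; discount at r = 0.129.
D_1 = 1.3875
D_2 = 1.6596
D_3 = 1.7832
D_4 = 1.9160
TV_4 = 1.9467/(0.129−0.016) = 17.2275
P₀ = Σ Dₜ/(1+r)ᵗ + TV_4/(1+r)^4 = 15.5528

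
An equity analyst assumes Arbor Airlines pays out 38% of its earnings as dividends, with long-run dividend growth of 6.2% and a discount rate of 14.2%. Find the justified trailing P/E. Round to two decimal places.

Justified trailing P/E = b(1+g)/(r−g) = 0.38×(1+0.062)/(0.142−0.062) = 5.0445

5.04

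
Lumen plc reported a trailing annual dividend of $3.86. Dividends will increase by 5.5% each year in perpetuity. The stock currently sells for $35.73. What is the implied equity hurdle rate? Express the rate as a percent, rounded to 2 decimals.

Rearranging the constant-growth DDM: r = D₁/P₀ + g.
D₁ = 3.86 × (1 + 0.055) = 4.0723.
r = 4.0723 / 35.73 + 0.055 = 0.11397 + 0.055 = 0.16897

16.90%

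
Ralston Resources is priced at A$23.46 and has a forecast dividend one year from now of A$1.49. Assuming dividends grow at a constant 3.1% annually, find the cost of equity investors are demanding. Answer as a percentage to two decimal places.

9.45%

Rearranging the constant-growth DDM: r = D₁/P₀ + g.
r = 1.4900 / 23.46 + 0.031 = 0.06351 + 0.031 = 0.09451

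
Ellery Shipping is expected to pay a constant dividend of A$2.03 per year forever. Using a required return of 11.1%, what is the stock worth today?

Zero-growth DDM (perpetuity): P₀ = D/r = 2.03 / 0.111 = 18.2883

A$18.29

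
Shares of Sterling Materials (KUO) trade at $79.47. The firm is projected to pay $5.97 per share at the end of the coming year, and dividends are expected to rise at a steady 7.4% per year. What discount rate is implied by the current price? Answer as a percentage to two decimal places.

14.91%

Rearranging the constant-growth DDM: r = D₁/P₀ + g.
r = 5.9700 / 79.47 + 0.074 = 0.07512 + 0.074 = 0.14912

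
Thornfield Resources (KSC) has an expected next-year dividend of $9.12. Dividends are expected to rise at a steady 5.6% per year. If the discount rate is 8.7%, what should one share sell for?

Gordon growth model: P₀ = D₁/(r − g), with D₁ = 9.12 given directly.
P₀ = 9.1200 / (0.087 − 0.056) = 9.1200 / 0.031 = 294.1935

$294.19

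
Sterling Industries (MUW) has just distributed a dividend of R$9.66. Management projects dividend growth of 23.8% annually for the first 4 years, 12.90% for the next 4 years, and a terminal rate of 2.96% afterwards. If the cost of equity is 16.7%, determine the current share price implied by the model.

R$170.27

Three-stage DDM. Project D₁…D_8; terminal Gordon value at t=8 with g = 0.0296; discount at r = 0.167.
D_1 = 11.9591
D_2 = 14.8053
D_3 = 18.3290
D_4 = 22.6913
D_5 = 25.6185
D_6 = 28.9233
D_7 = 32.6544
D_8 = 36.8668
TV_8 = 37.9581/(0.167−0.0296) = 276.2595
P₀ = Σ Dₜ/(1+r)ᵗ + TV_8/(1+r)^8 = 170.2729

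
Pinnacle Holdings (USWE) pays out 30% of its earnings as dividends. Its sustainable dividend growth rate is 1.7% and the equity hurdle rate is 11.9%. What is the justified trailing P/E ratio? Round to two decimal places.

Justified trailing P/E = b(1+g)/(r−g) = 0.30×(1+0.017)/(0.119−0.017) = 2.9912

2.99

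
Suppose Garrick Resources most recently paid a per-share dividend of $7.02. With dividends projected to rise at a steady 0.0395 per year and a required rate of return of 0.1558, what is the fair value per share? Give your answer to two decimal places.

Gordon growth model: P₀ = D₁/(r − g). D₁ = 7.02 × (1 + 0.0395) = 7.2973.
P₀ = 7.2973 / (0.1558 − 0.0395) = 7.2973 / 0.1163 = 62.7454

$62.75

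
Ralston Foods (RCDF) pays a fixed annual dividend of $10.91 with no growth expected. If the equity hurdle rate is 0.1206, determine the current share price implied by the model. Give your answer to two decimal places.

$90.46

Zero-growth DDM (perpetuity): P₀ = D/r = 10.91 / 0.1206 = 90.4643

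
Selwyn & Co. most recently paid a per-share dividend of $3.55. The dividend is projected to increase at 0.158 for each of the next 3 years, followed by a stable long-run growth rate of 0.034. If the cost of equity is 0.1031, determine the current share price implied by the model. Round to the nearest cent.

$73.20

Two-stage DDM. Project D₁…D_3 at 0.158, terminal growth 0.034, discount at r = 0.1031.
D_1 = 4.1109
D_2 = 4.7604
D_3 = 5.5126
Terminal value at t=3: TV = D_4/(r−g) = 5.7000/(0.1031−0.034) = 82.4891
P₀ = 4.1109/(1+0.1031)^1 + 4.7604/(1+0.1031)^2 + 5.5126/(1+0.1031)^3 + 82.4891/(1+0.1031)^3 = 73.1999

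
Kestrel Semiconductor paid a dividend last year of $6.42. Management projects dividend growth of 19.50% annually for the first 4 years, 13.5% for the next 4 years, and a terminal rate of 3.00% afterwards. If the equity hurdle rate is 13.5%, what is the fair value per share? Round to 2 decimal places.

$138.20

Three-stage DDM. Project D₁…D_8; terminal Gordon value at t=8 with g = 0.03; discount at r = 0.135.
D_1 = 7.6719
D_2 = 9.1679
D_3 = 10.9557
D_4 = 13.0920
D_5 = 14.8594
D_6 = 16.8655
D_7 = 19.1423
D_8 = 21.7265
TV_8 = 22.3783/(0.135−0.03) = 213.1268
P₀ = Σ Dₜ/(1+r)ᵗ + TV_8/(1+r)^8 = 138.2017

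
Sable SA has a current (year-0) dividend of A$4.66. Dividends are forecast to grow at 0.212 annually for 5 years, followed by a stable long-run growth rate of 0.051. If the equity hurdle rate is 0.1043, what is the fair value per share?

A$177.40

Two-stage DDM. Project D₁…D_5 at 0.212, terminal growth 0.051, discount at r = 0.1043.
D_1 = 5.6479
D_2 = 6.8453
D_3 = 8.2965
D_4 = 10.0553
D_5 = 12.1871
Terminal value at t=5: TV = D_6/(r−g) = 12.8086/(0.1043−0.051) = 240.3115
P₀ = 5.6479/(1+0.1043)^1 + 6.8453/(1+0.1043)^2 + 8.2965/(1+0.1043)^3 + 10.0553/(1+0.1043)^4 + 12.1871/(1+0.1043)^5 + 240.3115/(1+0.1043)^5 = 177.4030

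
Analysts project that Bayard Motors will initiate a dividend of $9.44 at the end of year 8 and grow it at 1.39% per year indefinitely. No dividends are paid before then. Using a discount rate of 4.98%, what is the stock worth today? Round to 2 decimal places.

$187.12

Deferred-dividend DDM. At t=7 the remaining stream is a growing perpetuity with first payment D_8 = 9.44.
V_7 = D_8/(r−g) = 9.44/(0.0498−0.0139) = 262.9526
P₀ = V_7/(1+r)^7 = 262.9526/(1+0.0498)^7 = 187.1249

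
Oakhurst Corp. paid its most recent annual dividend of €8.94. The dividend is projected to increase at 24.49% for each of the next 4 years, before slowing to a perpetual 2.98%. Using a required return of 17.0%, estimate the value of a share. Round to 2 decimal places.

€126.03

Two-stage DDM. Project D₁…D_4 at 0.2449, terminal growth 0.0298, discount at r = 0.17.
D_1 = 11.1294
D_2 = 13.8550
D_3 = 17.2481
D_4 = 21.4721
Terminal value at t=4: TV = D_5/(r−g) = 22.1120/(0.17−0.0298) = 157.7176
P₀ = 11.1294/(1+0.17)^1 + 13.8550/(1+0.17)^2 + 17.2481/(1+0.17)^3 + 21.4721/(1+0.17)^4 + 157.7176/(1+0.17)^4 = 126.0274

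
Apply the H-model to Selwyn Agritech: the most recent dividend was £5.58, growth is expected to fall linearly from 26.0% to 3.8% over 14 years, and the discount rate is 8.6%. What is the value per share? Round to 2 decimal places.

£301.32

H-model: P₀ = D₀[(1+g_L) + H(g_S−g_L)]/(r−g_L), with H = 14/2 = 7.
P₀ = 5.58 × [(1+0.038) + 7×(0.26−0.038)] / (0.086−0.038)
   = 5.58 × 2.5920 / 0.048 = 301.3200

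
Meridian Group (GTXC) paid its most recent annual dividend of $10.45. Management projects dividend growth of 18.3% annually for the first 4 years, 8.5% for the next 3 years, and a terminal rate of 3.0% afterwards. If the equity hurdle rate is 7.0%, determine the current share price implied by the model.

Three-stage DDM. Project D₁…D_7; terminal Gordon value at t=7 with g = 0.03; discount at r = 0.07.
D_1 = 12.3623
D_2 = 14.6247
D_3 = 17.3010
D_4 = 20.4671
D_5 = 22.2068
D_6 = 24.0943
D_7 = 26.1423
TV_7 = 26.9266/(0.07−0.03) = 673.1653
P₀ = Σ Dₜ/(1+r)ᵗ + TV_7/(1+r)^7 = 521.4461

$521.45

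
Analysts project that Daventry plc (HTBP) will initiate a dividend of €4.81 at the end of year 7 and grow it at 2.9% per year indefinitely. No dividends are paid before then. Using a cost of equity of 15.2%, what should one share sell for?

€16.73

Deferred-dividend DDM. At t=6 the remaining stream is a growing perpetuity with first payment D_7 = 4.81.
V_6 = D_7/(r−g) = 4.81/(0.152−0.029) = 39.1057
P₀ = V_6/(1+r)^6 = 39.1057/(1+0.152)^6 = 16.7311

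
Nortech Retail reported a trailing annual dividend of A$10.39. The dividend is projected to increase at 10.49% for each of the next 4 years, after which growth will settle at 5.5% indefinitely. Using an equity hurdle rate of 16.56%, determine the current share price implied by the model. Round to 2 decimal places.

Two-stage DDM. Project D₁…D_4 at 0.1049, terminal growth 0.055, discount at r = 0.1656.
D_1 = 11.4799
D_2 = 12.6842
D_3 = 14.0147
D_4 = 15.4849
Terminal value at t=4: TV = D_5/(r−g) = 16.3365/(0.1656−0.055) = 147.7083
P₀ = 11.4799/(1+0.1656)^1 + 12.6842/(1+0.1656)^2 + 14.0147/(1+0.1656)^3 + 15.4849/(1+0.1656)^4 + 147.7083/(1+0.1656)^4 = 116.4453

A$116.45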